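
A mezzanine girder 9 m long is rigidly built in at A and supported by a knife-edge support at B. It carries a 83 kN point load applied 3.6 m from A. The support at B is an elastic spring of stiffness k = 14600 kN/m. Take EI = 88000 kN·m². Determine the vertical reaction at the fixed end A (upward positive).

R_A = 66.15 kN

Release the roller at B. Primary structure: cantilever fixed at A.
Primary-structure tip deflection at B by superposition:
  point load 83 at a = 3.6: Pa²(3L − a)/(6EI) = 4195/EI
Tip deflection under a unit load at B: L³/(3EI) = 243/EI.
With EI = 88000 kN·m²: δ_0 = 0.047672 m and δ_{BB} = 0.002761 m/kN.
Compatibility — the spring shortens by R_B/k under the reaction it provides: δ_0 − R_B·δ_{BB} = R_B/k. With 1/k = 0.000068 m/kN, R_B = δ_0 / (δ_{BB} + 1/k) = 0.047672 / (0.002761 + 0.000068) = 16.85 kN.
Vertical equilibrium: R_A = ΣP − R_B = 83 − 16.85 = 66.15 kN.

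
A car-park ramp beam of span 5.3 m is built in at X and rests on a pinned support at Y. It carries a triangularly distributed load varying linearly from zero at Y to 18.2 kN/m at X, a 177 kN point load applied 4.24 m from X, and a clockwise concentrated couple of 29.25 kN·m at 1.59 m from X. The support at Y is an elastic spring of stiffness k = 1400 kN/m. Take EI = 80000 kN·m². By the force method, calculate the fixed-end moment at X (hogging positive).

Take the reaction at Y as the redundant and release it; the primary structure is a cantilever fixed at X.
Deflection at Y on the released cantilever, summing each load's contribution:
  triangular load, peak 18.2 at the fixed end: w₀L⁴/(30EI) = 478.7/EI
  point load 177 at a = 4.24: Pa²(3L − a)/(6EI) = 6184/EI
  clockwise couple 29.25 at a = 1.59: M₀a(2L − a)/(2EI) = 209.5/EI
  δ_0 = 6872/EI
Flexibility coefficient — unit upward force at Y: δ_{YY} = L³/(3EI) = 49.63/EI.
With EI = 80000 kN·m²: δ_0 = 0.0859 m and δ_{YY} = 0.00062 m/kN.
Compatibility — the spring shortens by R_Y/k under the reaction it provides: δ_0 − R_Y·δ_{YY} = R_Y/k. With 1/k = 0.000714 m/kN, R_Y = δ_0 / (δ_{YY} + 1/k) = 0.0859 / (0.00062 + 0.000714) = 64.36 kN.
Moment equilibrium about X: M_X = Σ(load moments about X) − R_Y·L = 864.9 − 64.36×5.3 = 523.8 kN·m.

M_X = 523.8 kN·m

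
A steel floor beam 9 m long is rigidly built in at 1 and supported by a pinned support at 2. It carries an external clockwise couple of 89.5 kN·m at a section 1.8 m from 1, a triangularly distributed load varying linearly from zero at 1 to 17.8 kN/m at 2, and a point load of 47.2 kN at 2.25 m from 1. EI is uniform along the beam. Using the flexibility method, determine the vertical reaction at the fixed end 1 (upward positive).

Take the reaction at 2 as the redundant and release it; the primary structure is a cantilever fixed at 1.
Deflection at 2 on the released cantilever, summing each load's contribution:
  clockwise couple 89.5 at a = 1.8: M₀a(2L − a)/(2EI) = 1305/EI
  triangular load, peak 17.8 at the free end: 11w₀L⁴/(120EI) = 10705/EI
  point load 47.2 at a = 2.25: Pa²(3L − a)/(6EI) = 985.7/EI
  δ_0 = 12996/EI
Tip deflection under a unit load at 2: L³/(3EI) = 243/EI.
Compatibility at 2: δ_0 − R_2·δ_{22} = 0, so R_2 = 12996/243 = 53.48 kN.
Vertical equilibrium: R_1 = ΣP − R_2 = 127.3 − 53.48 = 73.82 kN.

R_1 = 73.82 kN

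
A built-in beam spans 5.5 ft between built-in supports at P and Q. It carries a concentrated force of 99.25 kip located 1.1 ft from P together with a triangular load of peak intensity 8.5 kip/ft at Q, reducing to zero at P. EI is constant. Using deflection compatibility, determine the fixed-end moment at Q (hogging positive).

Take the two fixed-end moments M_P, M_Q as redundants; the released structure is the simple span PQ.
On the primary (simply-supported) span, the end slopes from the loading are:
  at P: point load 99.25 at a = 1.1: Pab(L + b)/(6LEI) = 144.1/EI
  at Q: point load 99.25 at a = 1.1: Pab(L + a)/(6LEI) = 96.07/EI
  at P: triangular load, peak 8.5: 7w₀L³/(360EI) = 27.5/EI
  at Q: triangular load, peak 8.5: w₀L³/(45EI) = 31.43/EI
  θ_P0 = 171.6/EI,  θ_Q0 = 127.5/EI
Flexibility coefficients: a unit moment at one end gives L/(3EI) there and L/(6EI) at the far end, so f₁₁ = f₂₂ = 1.833/EI and f₁₂ = f₂₁ = 0.9167/EI.
Compatibility — zero rotation at each built-in end:
  1.833 M_P + 0.9167 M_Q = 171.6
  0.9167 M_P + 1.833 M_Q = 127.5
Solving the pair gives M_P = 78.44 kip·ft and M_Q = 30.32 kip·ft (hogging).

M_Q = 30.32 kip·ft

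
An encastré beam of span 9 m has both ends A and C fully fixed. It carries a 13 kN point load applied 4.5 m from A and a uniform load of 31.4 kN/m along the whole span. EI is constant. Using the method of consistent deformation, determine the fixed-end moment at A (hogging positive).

Take the two fixed-end moments M_A, M_C as redundants; the released structure is the simple span AC.
End rotations of the released simple span under the applied load (×1/EI):
  at A: point load 13 at a = 4.5: Pab(L + b)/(6LEI) = 65.81/EI
  at C: point load 13 at a = 4.5: Pab(L + a)/(6LEI) = 65.81/EI
  at A: UDL 31.4: wL³/(24EI) = 953.8/EI
  at C: UDL 31.4: wL³/(24EI) = 953.8/EI
  θ_A0 = 1020/EI,  θ_C0 = 1020/EI
Flexibility coefficients: a unit moment at one end gives L/(3EI) there and L/(6EI) at the far end, so f₁₁ = f₂₂ = 3/EI and f₁₂ = f₂₁ = 1.5/EI.
Compatibility — zero rotation at each built-in end:
  3 M_A + 1.5 M_C = 1020
  1.5 M_A + 3 M_C = 1020
Solving the pair gives M_A = 226.6 kN·m and M_C = 226.6 kN·m (hogging).

M_A = 226.6 kN·m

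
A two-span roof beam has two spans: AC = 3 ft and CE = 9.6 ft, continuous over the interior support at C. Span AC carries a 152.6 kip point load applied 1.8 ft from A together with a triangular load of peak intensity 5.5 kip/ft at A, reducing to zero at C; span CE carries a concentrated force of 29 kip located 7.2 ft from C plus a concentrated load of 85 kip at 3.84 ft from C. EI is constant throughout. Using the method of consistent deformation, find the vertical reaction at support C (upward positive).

R_C = 225.1 kip

Take M_C as the redundant. Released structure: two simple spans AC and CE with a hinge at C.
Discontinuity in slope at C on the released structure — sum the simple-span end rotations:
  span AC: point load 152.6 at a = 1.8: Pab(L + a)/(6LEI) = 87.9/EI
  span AC: triangular load, peak 5.5: 7w₀L³/(360EI) = 2.888/EI
  span CE: point load 29 at a = 7.2: Pab(L + b)/(6LEI) = 104.4/EI
  span CE: point load 85 at a = 3.84: Pab(L + b)/(6LEI) = 501.4/EI
  relative rotation θ_0 = (90.79 + 605.8)/EI = 696.5/EI
A unit hogging moment at C produces rotation L₁/(3EI) + L₂/(3EI) = 4.2/EI.
Compatibility: M_C·(L₁+L₂)/(3EI) = θ_0, giving M_C = 165.8 kip·ft (hogging).
Span AC, ΣM about A with M_C applied at C: R_C^{AC}·3 = 282.9 + 165.8, so R_C^{AC} = 149.6 kip and R_A = 160.8 − 149.6 = 11.26 kip.
Span CE, ΣM about E: R_C^{CE}·9.6 = 559.2 + 165.8, so R_C^{CE} = 75.53 kip and R_E = 114 − 75.53 = 38.47 kip.
R_C = 149.6 + 75.53 = 225.1 kip.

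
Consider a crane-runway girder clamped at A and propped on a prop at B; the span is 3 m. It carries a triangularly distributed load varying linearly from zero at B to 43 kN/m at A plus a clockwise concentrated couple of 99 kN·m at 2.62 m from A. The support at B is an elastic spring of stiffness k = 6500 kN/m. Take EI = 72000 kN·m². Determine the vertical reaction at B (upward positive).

Remove the prop at B; the released (primary) structure is a cantilever built in at A.
Deflection at B on the released cantilever, summing each load's contribution:
  triangular load, peak 43 at the fixed end: w₀L⁴/(30EI) = 116.1/EI
  clockwise couple 99 at a = 2.62: M₀a(2L − a)/(2EI) = 438.4/EI
  δ_0 = 554.5/EI
Flexibility coefficient — unit upward force at B: δ_{BB} = L³/(3EI) = 9/EI.
With EI = 72000 kN·m²: δ_0 = 0.007701 m and δ_{BB} = 0.000125 m/kN.
Compatibility — the spring shortens by R_B/k under the reaction it provides: δ_0 − R_B·δ_{BB} = R_B/k. With 1/k = 0.000154 m/kN, R_B = δ_0 / (δ_{BB} + 1/k) = 0.007701 / (0.000125 + 0.000154) = 27.62 kN.

R_B = 27.62 kN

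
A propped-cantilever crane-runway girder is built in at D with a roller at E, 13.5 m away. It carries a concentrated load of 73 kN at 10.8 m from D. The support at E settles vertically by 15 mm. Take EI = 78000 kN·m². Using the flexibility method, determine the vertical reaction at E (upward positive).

R_E = 49.97 kN

Release the roller at E. Primary structure: cantilever fixed at D.
Primary-structure tip deflection at E by superposition:
  point load 73 at a = 10.8: Pa²(3L − a)/(6EI) = 42148/EI
Flexibility coefficient — unit upward force at E: δ_{EE} = L³/(3EI) = 820.1/EI.
With EI = 78000 kN·m²: δ_0 = 0.54036 m and δ_{EE} = 0.010514 m/kN.
Compatibility — the beam at E must follow the support down by 0.015 m: δ_0 − R_E·δ_{EE} = 0.015, so R_E = (0.54036 − 0.015)/0.010514 = 49.97 kN.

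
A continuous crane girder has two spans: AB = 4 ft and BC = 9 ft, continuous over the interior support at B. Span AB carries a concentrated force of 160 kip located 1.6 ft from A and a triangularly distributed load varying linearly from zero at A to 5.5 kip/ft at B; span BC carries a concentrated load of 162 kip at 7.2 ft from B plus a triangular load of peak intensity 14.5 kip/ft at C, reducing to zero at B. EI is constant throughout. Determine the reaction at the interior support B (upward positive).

R_B = 190.2 kip

Insert a hinge at B; M_B is the redundant, and each span becomes simply supported.
Discontinuity in slope at B on the released structure — sum the simple-span end rotations:
  span AB: point load 160 at a = 1.6: Pab(L + a)/(6LEI) = 143.4/EI
  span AB: triangular load, peak 5.5: w₀L³/(45EI) = 7.822/EI
  span BC: point load 162 at a = 7.2: Pab(L + b)/(6LEI) = 419.9/EI
  span BC: triangular load, peak 14.5: 7w₀L³/(360EI) = 205.5/EI
  relative rotation θ_0 = (151.2 + 625.4)/EI = 776.6/EI
A unit hogging moment at B produces rotation L₁/(3EI) + L₂/(3EI) = 4.333/EI.
Slope continuity at B: θ_0 = M_B·4.333/EI, so M_B = 776.6/4.333 = 179.2 kip·ft (hogging).
Span AB, ΣM about A with M_B applied at B: R_B^{AB}·4 = 285.3 + 179.2, so R_B^{AB} = 116.1 kip and R_A = 171 − 116.1 = 54.86 kip.
Span BC, ΣM about C: R_B^{BC}·9 = 487.4 + 179.2, so R_B^{BC} = 74.06 kip and R_C = 227.2 − 74.06 = 153.2 kip.
R_B = 116.1 + 74.06 = 190.2 kip.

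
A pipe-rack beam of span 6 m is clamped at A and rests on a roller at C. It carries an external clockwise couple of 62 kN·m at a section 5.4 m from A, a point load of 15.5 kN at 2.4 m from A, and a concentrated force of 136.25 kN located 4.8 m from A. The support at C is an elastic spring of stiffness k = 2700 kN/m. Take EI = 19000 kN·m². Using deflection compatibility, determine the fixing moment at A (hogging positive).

Take the reaction at C as the redundant and release it; the primary structure is a cantilever fixed at A.
Downward deflection at the released point C due to the loads:
  clockwise couple 62 at a = 5.4: M₀a(2L − a)/(2EI) = 1105/EI
  point load 15.5 at a = 2.4: Pa²(3L − a)/(6EI) = 232.1/EI
  point load 136.25 at a = 4.8: Pa²(3L − a)/(6EI) = 6906/EI
  δ_0 = 8243/EI
Tip deflection under a unit load at C: L³/(3EI) = 72/EI.
With EI = 19000 kN·m²: δ_0 = 0.43385 m and δ_{CC} = 0.003789 m/kN.
Compatibility — the spring shortens by R_C/k under the reaction it provides: δ_0 − R_C·δ_{CC} = R_C/k. With 1/k = 0.00037 m/kN, R_C = δ_0 / (δ_{CC} + 1/k) = 0.43385 / (0.003789 + 0.00037) = 104.3 kN.
Moment equilibrium about A: M_A = Σ(load moments about A) − R_C·L = 753.2 − 104.3×6 = 127.4 kN·m.

M_A = 127.4 kN·m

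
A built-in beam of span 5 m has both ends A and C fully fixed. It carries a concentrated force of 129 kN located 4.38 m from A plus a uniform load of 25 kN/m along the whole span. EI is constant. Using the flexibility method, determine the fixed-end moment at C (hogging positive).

Release both end moments; the primary structure is a simply-supported span AC with redundants M_A and M_C.
Simple-span end rotations at A and C under the given loads:
  at A: point load 129 at a = 4.38: Pab(L + b)/(6LEI) = 65.63/EI
  at C: point load 129 at a = 4.38: Pab(L + a)/(6LEI) = 109.5/EI
  at A: UDL 25: wL³/(24EI) = 130.2/EI
  at C: UDL 25: wL³/(24EI) = 130.2/EI
  θ_A0 = 195.8/EI,  θ_C0 = 239.7/EI
Flexibility coefficients: a unit moment at one end gives L/(3EI) there and L/(6EI) at the far end, so f₁₁ = f₂₂ = 1.667/EI and f₁₂ = f₂₁ = 0.8333/EI.
Compatibility — zero rotation at each built-in end:
  1.667 M_A + 0.8333 M_C = 195.8
  0.8333 M_A + 1.667 M_C = 239.7
Solving the pair gives M_A = 60.77 kN·m and M_C = 113.5 kN·m (hogging).

M_C = 113.5 kN·m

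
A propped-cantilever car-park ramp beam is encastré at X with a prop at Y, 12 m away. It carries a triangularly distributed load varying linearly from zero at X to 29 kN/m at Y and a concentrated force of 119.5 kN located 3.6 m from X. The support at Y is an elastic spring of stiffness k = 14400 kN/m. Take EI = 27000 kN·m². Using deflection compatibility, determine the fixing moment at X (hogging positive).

Choose R_Y as the redundant. The primary structure is the cantilever fixed at X.
Primary-structure tip deflection at Y by superposition:
  triangular load, peak 29 at the free end: 11w₀L⁴/(120EI) = 55123/EI
  point load 119.5 at a = 3.6: Pa²(3L − a)/(6EI) = 8363/EI
  δ_0 = 63486/EI
Tip deflection under a unit load at Y: L³/(3EI) = 576/EI.
With EI = 27000 kN·m²: δ_0 = 2.3513 m and δ_{YY} = 0.021333 m/kN.
Compatibility — the spring shortens by R_Y/k under the reaction it provides: δ_0 − R_Y·δ_{YY} = R_Y/k. With 1/k = 0.000069 m/kN, R_Y = δ_0 / (δ_{YY} + 1/k) = 2.3513 / (0.021333 + 0.000069) = 109.9 kN.
Moment equilibrium about X: M_X = Σ(load moments about X) − R_Y·L = 1822 − 109.9×12 = 503.9 kN·m.

M_X = 503.9 kN·m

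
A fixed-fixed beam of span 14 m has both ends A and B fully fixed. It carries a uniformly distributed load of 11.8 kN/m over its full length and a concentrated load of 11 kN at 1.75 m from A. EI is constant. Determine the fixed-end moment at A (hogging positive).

M_A = 207.5 kN·m

Take the two fixed-end moments M_A, M_B as redundants; the released structure is the simple span AB.
On the primary (simply-supported) span, the end slopes from the loading are:
  at A: UDL 11.8: wL³/(24EI) = 1349/EI
  at B: UDL 11.8: wL³/(24EI) = 1349/EI
  at A: point load 11 at a = 1.75: Pab(L + b)/(6LEI) = 73.69/EI
  at B: point load 11 at a = 1.75: Pab(L + a)/(6LEI) = 44.21/EI
  θ_A0 = 1423/EI,  θ_B0 = 1393/EI
Flexibility coefficients: a unit moment at one end gives L/(3EI) there and L/(6EI) at the far end, so f₁₁ = f₂₂ = 4.667/EI and f₁₂ = f₂₁ = 2.333/EI.
Compatibility — zero rotation at each built-in end:
  4.667 M_A + 2.333 M_B = 1423
  2.333 M_A + 4.667 M_B = 1393
Solving the pair gives M_A = 207.5 kN·m and M_B = 194.8 kN·m (hogging).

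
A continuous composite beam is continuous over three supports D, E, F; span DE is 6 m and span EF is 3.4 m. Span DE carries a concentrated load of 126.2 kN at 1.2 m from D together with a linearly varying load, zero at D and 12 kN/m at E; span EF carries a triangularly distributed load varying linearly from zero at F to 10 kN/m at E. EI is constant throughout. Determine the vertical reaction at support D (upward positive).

Release continuity at E by inserting a hinge; the redundant is the internal moment M_E. The primary structure is two simply-supported spans DE and EF.
Discontinuity in slope at E on the released structure — sum the simple-span end rotations:
  span DE: point load 126.2 at a = 1.2: Pab(L + a)/(6LEI) = 145.4/EI
  span DE: triangular load, peak 12: w₀L³/(45EI) = 57.6/EI
  span EF: triangular load, peak 10: w₀L³/(45EI) = 8.734/EI
  relative rotation θ_0 = (203 + 8.734)/EI = 211.7/EI
A unit hogging moment at E produces rotation L₁/(3EI) + L₂/(3EI) = 3.133/EI.
Slope continuity at E: θ_0 = M_E·3.133/EI, so M_E = 211.7/3.133 = 67.57 kN·m (hogging).
Span DE, ΣM about D with M_E applied at E: R_E^{DE}·6 = 295.4 + 67.57, so R_E^{DE} = 60.5 kN and R_D = 162.2 − 60.5 = 101.7 kN.

R_D = 101.7 kN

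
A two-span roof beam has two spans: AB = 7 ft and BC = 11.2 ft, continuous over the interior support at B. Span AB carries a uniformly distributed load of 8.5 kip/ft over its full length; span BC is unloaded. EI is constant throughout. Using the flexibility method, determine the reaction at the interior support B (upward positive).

R_B = 34.4 kip

Insert a hinge at B; M_B is the redundant, and each span becomes simply supported.
Rotations at B on the released spans (each span's end-slope, ×1/EI):
  span AB: UDL 8.5: wL³/(24EI) = 121.5/EI
  relative rotation θ_0 = (121.5 + 0)/EI = 121.5/EI
A unit hogging moment at B produces rotation L₁/(3EI) + L₂/(3EI) = 6.067/EI.
Slope continuity at B: θ_0 = M_B·6.067/EI, so M_B = 121.5/6.067 = 20.02 kip·ft (hogging).
Span AB, ΣM about A with M_B applied at B: R_B^{AB}·7 = 208.2 + 20.02, so R_B^{AB} = 32.61 kip and R_A = 59.5 − 32.61 = 26.89 kip.
Span BC, ΣM about C: R_B^{BC}·11.2 = 0 + 20.02, so R_B^{BC} = 1.788 kip and R_C = 0 − 1.788 = -1.788 kip.
R_B = 32.61 + 1.788 = 34.4 kip.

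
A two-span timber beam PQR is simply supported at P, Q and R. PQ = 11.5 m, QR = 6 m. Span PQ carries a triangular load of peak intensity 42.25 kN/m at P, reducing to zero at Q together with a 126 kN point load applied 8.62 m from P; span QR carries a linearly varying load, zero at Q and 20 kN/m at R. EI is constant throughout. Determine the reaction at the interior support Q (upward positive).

Insert a hinge at Q; M_Q is the redundant, and each span becomes simply supported.
Rotations at Q on the released spans (each span's end-slope, ×1/EI):
  span PQ: triangular load, peak 42.25: 7w₀L³/(360EI) = 1249/EI
  span PQ: point load 126 at a = 8.62: Pab(L + a)/(6LEI) = 912.1/EI
  span QR: triangular load, peak 20: 7w₀L³/(360EI) = 84/EI
  relative rotation θ_0 = (2162 + 84)/EI = 2246/EI
A unit hogging moment at Q produces rotation L₁/(3EI) + L₂/(3EI) = 5.833/EI.
Compatibility: M_Q·(L₁+L₂)/(3EI) = θ_0, giving M_Q = 385 kN·m (hogging).
Span PQ, ΣM about P with M_Q applied at Q: R_Q^{PQ}·11.5 = 2017 + 385, so R_Q^{PQ} = 208.9 kN and R_P = 368.9 − 208.9 = 160 kN.
Span QR, ΣM about R: R_Q^{QR}·6 = 120 + 385, so R_Q^{QR} = 84.16 kN and R_R = 60 − 84.16 = -24.16 kN.
R_Q = 208.9 + 84.16 = 293.1 kN.

R_Q = 293.1 kN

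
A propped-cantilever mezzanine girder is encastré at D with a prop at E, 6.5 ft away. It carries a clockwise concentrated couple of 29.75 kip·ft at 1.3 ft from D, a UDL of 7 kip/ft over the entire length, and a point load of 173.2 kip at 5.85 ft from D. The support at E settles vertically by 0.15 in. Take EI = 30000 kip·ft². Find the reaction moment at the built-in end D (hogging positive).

Take the reaction at E as the redundant and release it; the primary structure is a cantilever fixed at D.
Downward deflection at the released point E due to the loads:
  clockwise couple 29.75 at a = 1.3: M₀a(2L − a)/(2EI) = 226.2/EI
  UDL 7: wL⁴/(8EI) = 1562/EI
  point load 173.2 at a = 5.85: Pa²(3L − a)/(6EI) = 13485/EI
  δ_0 = 15273/EI
Flexibility coefficient — unit upward force at E: δ_{EE} = L³/(3EI) = 91.54/EI.
With EI = 30000 kip·ft²: δ_0 = 0.5091 ft and δ_{EE} = 0.003051 ft/kip.
Compatibility — the beam at E must follow the support down by 0.0125 ft: δ_0 − R_E·δ_{EE} = 0.0125, so R_E = (0.5091 − 0.0125)/0.003051 = 162.7 kip.
Moment equilibrium about D: M_D = Σ(load moments about D) − R_E·L = 1191 − 162.7×6.5 = 133 kip·ft.

M_D = 133 kip·ft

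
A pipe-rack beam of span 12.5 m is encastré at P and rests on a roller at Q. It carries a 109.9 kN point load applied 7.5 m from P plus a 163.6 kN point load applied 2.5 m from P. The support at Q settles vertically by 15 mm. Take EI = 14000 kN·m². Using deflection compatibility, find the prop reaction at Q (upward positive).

Choose R_Q as the redundant. The primary structure is the cantilever fixed at P.
Deflection at Q on the released cantilever, summing each load's contribution:
  point load 109.9 at a = 7.5: Pa²(3L − a)/(6EI) = 30909/EI
  point load 163.6 at a = 2.5: Pa²(3L − a)/(6EI) = 5965/EI
  δ_0 = 36874/EI
Flexibility coefficient — unit upward force at Q: δ_{QQ} = L³/(3EI) = 651/EI.
With EI = 14000 kN·m²: δ_0 = 2.6339 m and δ_{QQ} = 0.046503 m/kN.
Compatibility — the beam at Q must follow the support down by 0.015 m: δ_0 − R_Q·δ_{QQ} = 0.015, so R_Q = (2.6339 − 0.015)/0.046503 = 56.32 kN.

R_Q = 56.32 kN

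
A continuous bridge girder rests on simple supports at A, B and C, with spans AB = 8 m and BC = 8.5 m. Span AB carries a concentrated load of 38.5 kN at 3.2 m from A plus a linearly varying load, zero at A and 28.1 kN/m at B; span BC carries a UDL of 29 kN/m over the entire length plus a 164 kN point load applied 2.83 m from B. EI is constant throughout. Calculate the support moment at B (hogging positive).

M_B = 351.1 kN·m

Take M_B as the redundant. Released structure: two simple spans AB and BC with a hinge at B.
Rotations at B on the released spans (each span's end-slope, ×1/EI):
  span AB: point load 38.5 at a = 3.2: Pab(L + a)/(6LEI) = 138/EI
  span AB: triangular load, peak 28.1: w₀L³/(45EI) = 319.7/EI
  span BC: UDL 29: wL³/(24EI) = 742.1/EI
  span BC: point load 164 at a = 2.83: Pab(L + b)/(6LEI) = 731.2/EI
  relative rotation θ_0 = (457.7 + 1473)/EI = 1931/EI
A unit hogging moment at B produces rotation L₁/(3EI) + L₂/(3EI) = 5.5/EI.
Compatibility: M_B·(L₁+L₂)/(3EI) = θ_0, giving M_B = 351.1 kN·m (hogging).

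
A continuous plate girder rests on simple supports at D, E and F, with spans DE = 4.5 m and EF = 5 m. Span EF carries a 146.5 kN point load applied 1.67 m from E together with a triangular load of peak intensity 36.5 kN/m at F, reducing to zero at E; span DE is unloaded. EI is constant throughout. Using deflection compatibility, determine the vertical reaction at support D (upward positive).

Insert a hinge at E; M_E is the redundant, and each span becomes simply supported.
End slopes at the hinge E, treating each span as simply supported:
  span EF: point load 146.5 at a = 1.67: Pab(L + b)/(6LEI) = 226.2/EI
  span EF: triangular load, peak 36.5: 7w₀L³/(360EI) = 88.72/EI
  relative rotation θ_0 = (0 + 314.9)/EI = 314.9/EI
A unit hogging moment at E produces rotation L₁/(3EI) + L₂/(3EI) = 3.167/EI.
Slope continuity at E: θ_0 = M_E·3.167/EI, so M_E = 314.9/3.167 = 99.45 kN·m (hogging).
Span DE, ΣM about D with M_E applied at E: R_E^{DE}·4.5 = 0 + 99.45, so R_E^{DE} = 22.1 kN and R_D = 0 − 22.1 = -22.1 kN.

R_D = -22.1 kN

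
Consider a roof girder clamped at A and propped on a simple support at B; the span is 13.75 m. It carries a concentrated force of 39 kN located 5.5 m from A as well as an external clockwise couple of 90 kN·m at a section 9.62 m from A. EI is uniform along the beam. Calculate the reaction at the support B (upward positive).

R_B = 17.04 kN

Remove the prop at B; the released (primary) structure is a cantilever built in at A.
Free-end deflection of the primary structure under the applied loading (downward +):
  point load 39 at a = 5.5: Pa²(3L − a)/(6EI) = 7029/EI
  clockwise couple 90 at a = 9.62: M₀a(2L − a)/(2EI) = 7740/EI
  δ_0 = 14770/EI
Flexibility coefficient — unit upward force at B: δ_{BB} = L³/(3EI) = 866.5/EI.
Compatibility at B: δ_0 − R_B·δ_{BB} = 0, so R_B = 14770/866.5 = 17.04 kN.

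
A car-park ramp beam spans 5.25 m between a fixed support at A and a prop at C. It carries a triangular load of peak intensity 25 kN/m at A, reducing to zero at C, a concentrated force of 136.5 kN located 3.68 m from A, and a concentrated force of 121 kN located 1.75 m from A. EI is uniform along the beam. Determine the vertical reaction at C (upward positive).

Release the roller at C. Primary structure: cantilever fixed at A.
Deflection at C on the released cantilever, summing each load's contribution:
  triangular load, peak 25 at the fixed end: w₀L⁴/(30EI) = 633.1/EI
  point load 136.5 at a = 3.68: Pa²(3L − a)/(6EI) = 3719/EI
  point load 121 at a = 1.75: Pa²(3L − a)/(6EI) = 864.6/EI
  δ_0 = 5216/EI
Flexibility coefficient — unit upward force at C: δ_{CC} = L³/(3EI) = 48.23/EI.
The prop prevents deflection at C: R_C = δ_0/δ_{CC} = 5216/48.23 = 108.1 kN.

R_C = 108.1 kN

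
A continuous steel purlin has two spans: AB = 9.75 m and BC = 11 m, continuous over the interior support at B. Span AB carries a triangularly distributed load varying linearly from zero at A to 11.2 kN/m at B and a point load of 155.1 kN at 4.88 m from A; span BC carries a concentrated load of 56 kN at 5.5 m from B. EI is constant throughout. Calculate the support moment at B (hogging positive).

M_B = 227.9 kN·m

Release continuity at B by inserting a hinge; the redundant is the internal moment M_B. The primary structure is two simply-supported spans AB and BC.
Rotations at B on the released spans (each span's end-slope, ×1/EI):
  span AB: triangular load, peak 11.2: w₀L³/(45EI) = 230.7/EI
  span AB: point load 155.1 at a = 4.88: Pab(L + a)/(6LEI) = 921.8/EI
  span BC: point load 56 at a = 5.5: Pab(L + b)/(6LEI) = 423.5/EI
  relative rotation θ_0 = (1153 + 423.5)/EI = 1576/EI
A unit hogging moment at B produces rotation L₁/(3EI) + L₂/(3EI) = 6.917/EI.
Compatibility: M_B·(L₁+L₂)/(3EI) = θ_0, giving M_B = 227.9 kN·m (hogging).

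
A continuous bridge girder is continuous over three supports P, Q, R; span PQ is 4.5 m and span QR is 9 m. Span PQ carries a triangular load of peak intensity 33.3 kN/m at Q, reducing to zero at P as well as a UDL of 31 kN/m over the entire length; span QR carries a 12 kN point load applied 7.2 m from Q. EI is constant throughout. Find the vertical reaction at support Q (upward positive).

Take M_Q as the redundant. Released structure: two simple spans PQ and QR with a hinge at Q.
Discontinuity in slope at Q on the released structure — sum the simple-span end rotations:
  span PQ: triangular load, peak 33.3: w₀L³/(45EI) = 67.43/EI
  span PQ: UDL 31: wL³/(24EI) = 117.7/EI
  span QR: point load 12 at a = 7.2: Pab(L + b)/(6LEI) = 31.1/EI
  relative rotation θ_0 = (185.1 + 31.1)/EI = 216.2/EI
A unit hogging moment at Q produces rotation L₁/(3EI) + L₂/(3EI) = 4.5/EI.
Compatibility: M_Q·(L₁+L₂)/(3EI) = θ_0, giving M_Q = 48.05 kN·m (hogging).
Span PQ, ΣM about P with M_Q applied at Q: R_Q^{PQ}·4.5 = 538.6 + 48.05, so R_Q^{PQ} = 130.4 kN and R_P = 214.4 − 130.4 = 84.05 kN.
Span QR, ΣM about R: R_Q^{QR}·9 = 21.6 + 48.05, so R_Q^{QR} = 7.739 kN and R_R = 12 − 7.739 = 4.261 kN.
R_Q = 130.4 + 7.739 = 138.1 kN.

R_Q = 138.1 kN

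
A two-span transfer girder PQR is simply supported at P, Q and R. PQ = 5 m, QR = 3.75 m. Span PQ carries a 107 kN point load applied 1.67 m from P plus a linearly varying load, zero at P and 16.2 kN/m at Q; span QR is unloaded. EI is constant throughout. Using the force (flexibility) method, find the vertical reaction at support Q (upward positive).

Take M_Q as the redundant. Released structure: two simple spans PQ and QR with a hinge at Q.
Discontinuity in slope at Q on the released structure — sum the simple-span end rotations:
  span PQ: point load 107 at a = 1.67: Pab(L + a)/(6LEI) = 132.3/EI
  span PQ: triangular load, peak 16.2: w₀L³/(45EI) = 45/EI
  relative rotation θ_0 = (177.3 + 0)/EI = 177.3/EI
A unit hogging moment at Q produces rotation L₁/(3EI) + L₂/(3EI) = 2.917/EI.
Slope continuity at Q: θ_0 = M_Q·2.917/EI, so M_Q = 177.3/2.917 = 60.79 kN·m (hogging).
Span PQ, ΣM about P with M_Q applied at Q: R_Q^{PQ}·5 = 313.7 + 60.79, so R_Q^{PQ} = 74.9 kN and R_P = 147.5 − 74.9 = 72.6 kN.
Span QR, ΣM about R: R_Q^{QR}·3.75 = 0 + 60.79, so R_Q^{QR} = 16.21 kN and R_R = 0 − 16.21 = -16.21 kN.
R_Q = 74.9 + 16.21 = 91.11 kN.

R_Q = 91.11 kN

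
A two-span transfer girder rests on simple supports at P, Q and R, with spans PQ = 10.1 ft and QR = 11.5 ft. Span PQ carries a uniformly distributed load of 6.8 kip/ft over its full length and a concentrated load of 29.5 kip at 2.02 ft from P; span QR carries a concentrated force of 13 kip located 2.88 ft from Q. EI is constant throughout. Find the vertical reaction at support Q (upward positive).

R_Q = 62.44 kip

Take M_Q as the redundant. Released structure: two simple spans PQ and QR with a hinge at Q.
End slopes at the hinge Q, treating each span as simply supported:
  span PQ: UDL 6.8: wL³/(24EI) = 291.9/EI
  span PQ: point load 29.5 at a = 2.02: Pab(L + a)/(6LEI) = 96.3/EI
  span QR: point load 13 at a = 2.88: Pab(L + b)/(6LEI) = 94.11/EI
  relative rotation θ_0 = (388.2 + 94.11)/EI = 482.3/EI
A unit hogging moment at Q produces rotation L₁/(3EI) + L₂/(3EI) = 7.2/EI.
Compatibility: M_Q·(L₁+L₂)/(3EI) = θ_0, giving M_Q = 66.99 kip·ft (hogging).
Span PQ, ΣM about P with M_Q applied at Q: R_Q^{PQ}·10.1 = 406.4 + 66.99, so R_Q^{PQ} = 46.87 kip and R_P = 98.18 − 46.87 = 51.31 kip.
Span QR, ΣM about R: R_Q^{QR}·11.5 = 112.1 + 66.99, so R_Q^{QR} = 15.57 kip and R_R = 13 − 15.57 = -2.57 kip.
R_Q = 46.87 + 15.57 = 62.44 kip.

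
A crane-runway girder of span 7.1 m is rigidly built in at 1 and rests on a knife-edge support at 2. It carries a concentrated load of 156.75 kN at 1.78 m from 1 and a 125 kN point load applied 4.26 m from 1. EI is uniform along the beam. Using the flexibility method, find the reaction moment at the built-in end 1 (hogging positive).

M_1 = 332 kN·m

Take the reaction at 2 as the redundant and release it; the primary structure is a cantilever fixed at 1.
Downward deflection at the released point 2 due to the loads:
  point load 156.75 at a = 1.78: Pa²(3L − a)/(6EI) = 1616/EI
  point load 125 at a = 4.26: Pa²(3L − a)/(6EI) = 6442/EI
  δ_0 = 8058/EI
Tip deflection under a unit load at 2: L³/(3EI) = 119.3/EI.
Compatibility at 2: δ_0 − R_2·δ_{22} = 0, so R_2 = 8058/119.3 = 67.54 kN.
Moment equilibrium about 1: M_1 = Σ(load moments about 1) − R_2·L = 811.5 − 67.54×7.1 = 332 kN·m.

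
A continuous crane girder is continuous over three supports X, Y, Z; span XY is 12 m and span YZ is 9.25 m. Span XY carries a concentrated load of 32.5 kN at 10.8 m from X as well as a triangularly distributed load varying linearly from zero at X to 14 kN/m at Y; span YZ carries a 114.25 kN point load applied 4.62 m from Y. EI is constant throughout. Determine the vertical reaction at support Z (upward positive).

Insert a hinge at Y; M_Y is the redundant, and each span becomes simply supported.
End slopes at the hinge Y, treating each span as simply supported:
  span XY: point load 32.5 at a = 10.8: Pab(L + a)/(6LEI) = 133.4/EI
  span XY: triangular load, peak 14: w₀L³/(45EI) = 537.6/EI
  span YZ: point load 114.25 at a = 4.62: Pab(L + b)/(6LEI) = 611.2/EI
  relative rotation θ_0 = (671 + 611.2)/EI = 1282/EI
A unit hogging moment at Y produces rotation L₁/(3EI) + L₂/(3EI) = 7.083/EI.
Compatibility: M_Y·(L₁+L₂)/(3EI) = θ_0, giving M_Y = 181 kN·m (hogging).
Span YZ, ΣM about Z: R_Y^{YZ}·9.25 = 529 + 181, so R_Y^{YZ} = 76.76 kN and R_Z = 114.2 − 76.76 = 37.49 kN.

R_Z = 37.49 kN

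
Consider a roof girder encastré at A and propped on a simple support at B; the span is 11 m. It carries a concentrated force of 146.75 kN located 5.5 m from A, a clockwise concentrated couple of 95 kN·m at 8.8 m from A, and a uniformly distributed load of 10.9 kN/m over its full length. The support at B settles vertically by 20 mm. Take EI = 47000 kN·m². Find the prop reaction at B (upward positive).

R_B = 101.1 kN

Release the roller at B. Primary structure: cantilever fixed at A.
Downward deflection at the released point B due to the loads:
  point load 146.75 at a = 5.5: Pa²(3L − a)/(6EI) = 20346/EI
  clockwise couple 95 at a = 8.8: M₀a(2L − a)/(2EI) = 5518/EI
  UDL 10.9: wL⁴/(8EI) = 19948/EI
  δ_0 = 45812/EI
Flexibility coefficient — unit upward force at B: δ_{BB} = L³/(3EI) = 443.7/EI.
With EI = 47000 kN·m²: δ_0 = 0.97473 m and δ_{BB} = 0.00944 m/kN.
Compatibility — the beam at B must follow the support down by 0.02 m: δ_0 − R_B·δ_{BB} = 0.02, so R_B = (0.97473 − 0.02)/0.00944 = 101.1 kN.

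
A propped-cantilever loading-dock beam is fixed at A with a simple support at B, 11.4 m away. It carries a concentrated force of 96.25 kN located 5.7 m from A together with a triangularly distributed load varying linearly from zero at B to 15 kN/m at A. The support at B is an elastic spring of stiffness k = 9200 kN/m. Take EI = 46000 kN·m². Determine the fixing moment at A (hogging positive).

M_A = 341.1 kN·m

Remove the prop at B; the released (primary) structure is a cantilever built in at A.
Downward deflection at the released point B due to the loads:
  point load 96.25 at a = 5.7: Pa²(3L − a)/(6EI) = 14854/EI
  triangular load, peak 15 at the fixed end: w₀L⁴/(30EI) = 8445/EI
  δ_0 = 23299/EI
Tip deflection under a unit load at B: L³/(3EI) = 493.8/EI.
With EI = 46000 kN·m²: δ_0 = 0.5065 m and δ_{BB} = 0.010736 m/kN.
Compatibility — the spring shortens by R_B/k under the reaction it provides: δ_0 − R_B·δ_{BB} = R_B/k. With 1/k = 0.000109 m/kN, R_B = δ_0 / (δ_{BB} + 1/k) = 0.5065 / (0.010736 + 0.000109) = 46.71 kN.
Moment equilibrium about A: M_A = Σ(load moments about A) − R_B·L = 873.5 − 46.71×11.4 = 341.1 kN·m.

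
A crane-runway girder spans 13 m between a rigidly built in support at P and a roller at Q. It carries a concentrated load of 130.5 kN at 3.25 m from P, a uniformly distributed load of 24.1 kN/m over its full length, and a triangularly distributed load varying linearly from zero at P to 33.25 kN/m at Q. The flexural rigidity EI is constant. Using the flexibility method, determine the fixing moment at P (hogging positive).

Remove the prop at Q; the released (primary) structure is a cantilever built in at P.
Downward deflection at the released point Q due to the loads:
  point load 130.5 at a = 3.25: Pa²(3L − a)/(6EI) = 8213/EI
  UDL 24.1: wL⁴/(8EI) = 86040/EI
  triangular load, peak 33.25 at the free end: 11w₀L⁴/(120EI) = 87052/EI
  δ_0 = 181305/EI
Tip deflection under a unit load at Q: L³/(3EI) = 732.3/EI.
Compatibility at Q: δ_0 − R_Q·δ_{QQ} = 0, so R_Q = 181305/732.3 = 247.6 kN.
Moment equilibrium about P: M_P = Σ(load moments about P) − R_Q·L = 4334 − 247.6×13 = 1115 kN·m.

M_P = 1115 kN·m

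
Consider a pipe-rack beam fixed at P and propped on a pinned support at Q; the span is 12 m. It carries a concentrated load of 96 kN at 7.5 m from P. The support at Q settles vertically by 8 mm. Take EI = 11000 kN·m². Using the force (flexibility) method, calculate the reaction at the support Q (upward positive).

Choose R_Q as the redundant. The primary structure is the cantilever fixed at P.
Free-end deflection of the primary structure under the applied loading (downward +):
  point load 96 at a = 7.5: Pa²(3L − a)/(6EI) = 25650/EI
Tip deflection under a unit load at Q: L³/(3EI) = 576/EI.
With EI = 11000 kN·m²: δ_0 = 2.3318 m and δ_{QQ} = 0.052364 m/kN.
Compatibility — the beam at Q must follow the support down by 0.008 m: δ_0 − R_Q·δ_{QQ} = 0.008, so R_Q = (2.3318 − 0.008)/0.052364 = 44.38 kN.

R_Q = 44.38 kN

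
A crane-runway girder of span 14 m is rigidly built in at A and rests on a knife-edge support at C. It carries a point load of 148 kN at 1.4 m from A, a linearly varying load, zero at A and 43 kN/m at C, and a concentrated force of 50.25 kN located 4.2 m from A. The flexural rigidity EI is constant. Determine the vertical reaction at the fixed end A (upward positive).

R_A = 325.4 kN

Take the reaction at C as the redundant and release it; the primary structure is a cantilever fixed at A.
Free-end deflection of the primary structure under the applied loading (downward +):
  point load 148 at a = 1.4: Pa²(3L − a)/(6EI) = 1963/EI
  triangular load, peak 43 at the free end: 11w₀L⁴/(120EI) = 151423/EI
  point load 50.25 at a = 4.2: Pa²(3L − a)/(6EI) = 5584/EI
  δ_0 = 158970/EI
Flexibility coefficient — unit upward force at C: δ_{CC} = L³/(3EI) = 914.7/EI.
Compatibility at C: δ_0 − R_C·δ_{CC} = 0, so R_C = 158970/914.7 = 173.8 kN.
Vertical equilibrium: R_A = ΣP − R_C = 499.2 − 173.8 = 325.4 kN.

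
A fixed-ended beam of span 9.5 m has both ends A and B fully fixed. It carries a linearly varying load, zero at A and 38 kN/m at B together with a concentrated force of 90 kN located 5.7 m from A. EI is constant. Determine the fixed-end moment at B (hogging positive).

M_B = 294.6 kN·m

Release both end moments; the primary structure is a simply-supported span AB with redundants M_A and M_B.
End rotations of the released simple span under the applied load (×1/EI):
  at A: triangular load, peak 38: 7w₀L³/(360EI) = 633.5/EI
  at B: triangular load, peak 38: w₀L³/(45EI) = 724/EI
  at A: point load 90 at a = 5.7: Pab(L + b)/(6LEI) = 454.9/EI
  at B: point load 90 at a = 5.7: Pab(L + a)/(6LEI) = 519.8/EI
  θ_A0 = 1088/EI,  θ_B0 = 1244/EI
Flexibility coefficients: a unit moment at one end gives L/(3EI) there and L/(6EI) at the far end, so f₁₁ = f₂₂ = 3.167/EI and f₁₂ = f₂₁ = 1.583/EI.
Compatibility — zero rotation at each built-in end:
  3.167 M_A + 1.583 M_B = 1088
  1.583 M_A + 3.167 M_B = 1244
Solving the pair gives M_A = 196.4 kN·m and M_B = 294.6 kN·m (hogging).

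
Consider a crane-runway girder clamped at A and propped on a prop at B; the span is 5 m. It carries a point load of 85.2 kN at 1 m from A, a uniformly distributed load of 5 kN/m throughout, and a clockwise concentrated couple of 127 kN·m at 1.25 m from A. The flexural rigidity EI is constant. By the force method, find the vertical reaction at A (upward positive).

R_A = 79.39 kN

Remove the prop at B; the released (primary) structure is a cantilever built in at A.
Free-end deflection of the primary structure under the applied loading (downward +):
  point load 85.2 at a = 1: Pa²(3L − a)/(6EI) = 198.8/EI
  UDL 5: wL⁴/(8EI) = 390.6/EI
  clockwise couple 127 at a = 1.25: M₀a(2L − a)/(2EI) = 694.5/EI
  δ_0 = 1284/EI
Tip deflection under a unit load at B: L³/(3EI) = 41.67/EI.
Compatibility at B: δ_0 − R_B·δ_{BB} = 0, so R_B = 1284/41.67 = 30.81 kN.
Vertical equilibrium: R_A = ΣP − R_B = 110.2 − 30.81 = 79.39 kN.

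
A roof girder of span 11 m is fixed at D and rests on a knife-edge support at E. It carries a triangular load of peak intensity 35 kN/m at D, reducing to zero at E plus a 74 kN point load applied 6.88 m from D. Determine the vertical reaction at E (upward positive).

Release the roller at E. Primary structure: cantilever fixed at D.
Free-end deflection of the primary structure under the applied loading (downward +):
  triangular load, peak 35 at the fixed end: w₀L⁴/(30EI) = 17081/EI
  point load 74 at a = 6.88: Pa²(3L − a)/(6EI) = 15249/EI
  δ_0 = 32330/EI
Flexibility coefficient — unit upward force at E: δ_{EE} = L³/(3EI) = 443.7/EI.
The prop prevents deflection at E: R_E = δ_0/δ_{EE} = 32330/443.7 = 72.87 kN.

R_E = 72.87 kN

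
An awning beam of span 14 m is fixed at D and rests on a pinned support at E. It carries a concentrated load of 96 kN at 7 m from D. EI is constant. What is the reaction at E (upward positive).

R_E = 30 kN

Release the roller at E. Primary structure: cantilever fixed at D.
Downward deflection at the released point E due to the loads:
  point load 96 at a = 7: Pa²(3L − a)/(6EI) = 27440/EI
Flexibility coefficient — unit upward force at E: δ_{EE} = L³/(3EI) = 914.7/EI.
Compatibility at E: δ_0 − R_E·δ_{EE} = 0, so R_E = 27440/914.7 = 30 kN.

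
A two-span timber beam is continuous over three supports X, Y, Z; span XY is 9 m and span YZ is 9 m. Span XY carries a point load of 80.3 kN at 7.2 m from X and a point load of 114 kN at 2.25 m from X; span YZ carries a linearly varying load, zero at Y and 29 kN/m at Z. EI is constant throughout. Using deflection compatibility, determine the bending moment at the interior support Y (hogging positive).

Insert a hinge at Y; M_Y is the redundant, and each span becomes simply supported.
End slopes at the hinge Y, treating each span as simply supported:
  span XY: point load 80.3 at a = 7.2: Pab(L + a)/(6LEI) = 312.2/EI
  span XY: point load 114 at a = 2.25: Pab(L + a)/(6LEI) = 360.7/EI
  span YZ: triangular load, peak 29: 7w₀L³/(360EI) = 411.1/EI
  relative rotation θ_0 = (672.9 + 411.1)/EI = 1084/EI
A unit hogging moment at Y produces rotation L₁/(3EI) + L₂/(3EI) = 6/EI.
Slope continuity at Y: θ_0 = M_Y·6/EI, so M_Y = 1084/6 = 180.7 kN·m (hogging).

M_Y = 180.7 kN·m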